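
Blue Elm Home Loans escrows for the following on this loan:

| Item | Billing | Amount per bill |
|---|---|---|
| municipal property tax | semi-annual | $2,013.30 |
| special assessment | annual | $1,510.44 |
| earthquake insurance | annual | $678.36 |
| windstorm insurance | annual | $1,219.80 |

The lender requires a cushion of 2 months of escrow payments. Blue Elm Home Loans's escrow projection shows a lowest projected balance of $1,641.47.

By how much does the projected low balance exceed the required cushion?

$402.27

Municipal property tax: $2,013.30 × 2 = $4,026.60
Special assessment: $1,510.44
Earthquake insurance: $678.36
Windstorm insurance: $1,219.80
Annual escrow total = $4,026.60 + $1,510.44 + $678.36 + $1,219.80 = $7,435.20
Monthly = $7,435.20 / 12 = $619.60
Cushion = 2 × $619.60 = $1,239.20
Surplus = $1,641.47 − $1,239.20 = $402.27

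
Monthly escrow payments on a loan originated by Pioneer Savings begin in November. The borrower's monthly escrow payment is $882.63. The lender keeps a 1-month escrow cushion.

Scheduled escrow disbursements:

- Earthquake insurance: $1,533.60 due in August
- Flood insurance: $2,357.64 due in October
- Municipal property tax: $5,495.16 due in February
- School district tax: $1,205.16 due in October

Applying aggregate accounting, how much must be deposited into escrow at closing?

$2,847.27

Cushion = 1 × $882.63 = $882.63
Trial balance (start $0, +$882.63 each month, − disbursements):
  Nov: +$882.63 → $882.63
  Dec: +$882.63 → $1,765.26
  Jan: +$882.63 → $2,647.89
  Feb: +$882.63 − $5,495.16 → -$1,964.64
  Mar: +$882.63 → -$1,082.01
  Apr: +$882.63 → -$199.38
  May: +$882.63 → $683.25
  Jun: +$882.63 → $1,565.88
  Jul: +$882.63 → $2,448.51
  Aug: +$882.63 − $1,533.60 → $1,797.54
  Sep: +$882.63 → $2,680.17
  Oct: +$882.63 − $3,562.80 → $0.00
Lowest trial balance = -$1,964.64 (Feb)
Initial deposit = cushion − low point = $882.63 − (-$1,964.64) = $2,847.27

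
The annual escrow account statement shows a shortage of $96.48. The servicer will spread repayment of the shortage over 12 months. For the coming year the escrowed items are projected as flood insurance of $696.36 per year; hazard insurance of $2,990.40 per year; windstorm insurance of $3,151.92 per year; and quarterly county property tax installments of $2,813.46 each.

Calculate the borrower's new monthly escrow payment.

$1,515.75

Flood insurance = $696.36 per year
Hazard insurance = $2,990.40 per year
Windstorm insurance = $3,151.92 per year
County property tax = $2,813.46 × 4 = $11,253.84 per year
Combined annual = $696.36 + $2,990.40 + $3,151.92 + $11,253.84 = $18,092.52
Monthly escrow = $18,092.52 ÷ 12 = $1,507.71
Shortage per month = $96.48 ÷ 12 = $8.04
New monthly escrow = $1,507.71 + $8.04 = $1,515.75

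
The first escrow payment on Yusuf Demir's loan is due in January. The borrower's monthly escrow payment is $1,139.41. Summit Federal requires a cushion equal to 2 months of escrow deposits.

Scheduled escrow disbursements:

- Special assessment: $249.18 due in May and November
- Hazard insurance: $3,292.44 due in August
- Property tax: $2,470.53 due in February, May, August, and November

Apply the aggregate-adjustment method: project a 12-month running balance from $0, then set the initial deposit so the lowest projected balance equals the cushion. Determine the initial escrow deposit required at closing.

$4,116.75

Cushion = 2 × $1,139.41 = $2,278.82
Trial balance (start $0, +$1,139.41 each month, − disbursements):
  Jan: +$1,139.41 → $1,139.41
  Feb: +$1,139.41 − $2,470.53 → -$191.71
  Mar: +$1,139.41 → $947.70
  Apr: +$1,139.41 → $2,087.11
  May: +$1,139.41 − $2,719.71 → $506.81
  Jun: +$1,139.41 → $1,646.22
  Jul: +$1,139.41 → $2,785.63
  Aug: +$1,139.41 − $5,762.97 → -$1,837.93
  Sep: +$1,139.41 → -$698.52
  Oct: +$1,139.41 → $440.89
  Nov: +$1,139.41 − $2,719.71 → -$1,139.41
  Dec: +$1,139.41 → $0.00
Lowest trial balance = -$1,837.93 (Aug)
Initial deposit = cushion − low point = $2,278.82 − (-$1,837.93) = $4,116.75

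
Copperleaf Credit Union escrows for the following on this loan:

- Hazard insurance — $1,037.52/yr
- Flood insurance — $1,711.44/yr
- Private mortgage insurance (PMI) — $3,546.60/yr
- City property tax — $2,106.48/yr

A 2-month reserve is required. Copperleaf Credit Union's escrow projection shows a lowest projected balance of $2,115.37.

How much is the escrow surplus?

Hazard insurance = $1,037.52 annually
Flood insurance = $1,711.44 annually
Private mortgage insurance (PMI) = $3,546.60 annually
City property tax = $2,106.48 annually
Annual escrow total = $8,402.04
Base monthly escrow = $8,402.04 / 12 = $700.17
Required cushion = 2 × $700.17 = $1,400.34
Surplus = $2,115.37 − $1,400.34 = $715.03

$715.03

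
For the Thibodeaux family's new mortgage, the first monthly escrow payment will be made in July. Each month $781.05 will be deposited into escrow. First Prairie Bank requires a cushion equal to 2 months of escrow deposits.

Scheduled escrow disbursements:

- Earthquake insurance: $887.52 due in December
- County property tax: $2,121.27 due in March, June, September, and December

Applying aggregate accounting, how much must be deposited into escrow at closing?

$2,005.86

Cushion = 2 × $781.05 = $1,562.10
Trial balance (start $0, +$781.05 each month, − disbursements):
  Jul: +$781.05 → $781.05
  Aug: +$781.05 → $1,562.10
  Sep: +$781.05 − $2,121.27 → $221.88
  Oct: +$781.05 → $1,002.93
  Nov: +$781.05 → $1,783.98
  Dec: +$781.05 − $3,008.79 → -$443.76
  Jan: +$781.05 → $337.29
  Feb: +$781.05 → $1,118.34
  Mar: +$781.05 − $2,121.27 → -$221.88
  Apr: +$781.05 → $559.17
  May: +$781.05 → $1,340.22
  Jun: +$781.05 − $2,121.27 → $0.00
Lowest trial balance = -$443.76 (Dec)
Initial deposit = cushion − low point = $1,562.10 − (-$443.76) = $2,005.86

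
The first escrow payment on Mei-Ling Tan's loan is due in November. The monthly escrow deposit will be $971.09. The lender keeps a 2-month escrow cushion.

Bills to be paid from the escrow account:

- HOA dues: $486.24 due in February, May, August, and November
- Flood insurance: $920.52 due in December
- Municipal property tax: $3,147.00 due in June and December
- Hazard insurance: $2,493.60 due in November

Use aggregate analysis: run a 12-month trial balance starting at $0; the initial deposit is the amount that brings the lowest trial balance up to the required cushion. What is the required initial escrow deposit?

$7,047.36

Cushion = 2 × $971.09 = $1,942.18
Trial balance (start $0, +$971.09 each month, − disbursements):
  Nov: +$971.09 − $2,979.84 → -$2,008.75
  Dec: +$971.09 − $4,067.52 → -$5,105.18
  Jan: +$971.09 → -$4,134.09
  Feb: +$971.09 − $486.24 → -$3,649.24
  Mar: +$971.09 → -$2,678.15
  Apr: +$971.09 → -$1,707.06
  May: +$971.09 − $486.24 → -$1,222.21
  Jun: +$971.09 − $3,147.00 → -$3,398.12
  Jul: +$971.09 → -$2,427.03
  Aug: +$971.09 − $486.24 → -$1,942.18
  Sep: +$971.09 → -$971.09
  Oct: +$971.09 → $0.00
Lowest trial balance = -$5,105.18 (Dec)
Initial deposit = cushion − low point = $1,942.18 − (-$5,105.18) = $7,047.36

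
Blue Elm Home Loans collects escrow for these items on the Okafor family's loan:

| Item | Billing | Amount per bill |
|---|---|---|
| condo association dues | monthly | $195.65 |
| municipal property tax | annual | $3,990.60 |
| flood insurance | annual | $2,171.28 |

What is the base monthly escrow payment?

$709.14

Condo association dues: $195.65 × 12 = $2,347.80 per year
Municipal property tax: $3,990.60 per year
Flood insurance: $2,171.28 per year
Annual escrow total = $8,509.68
Monthly = $8,509.68 ÷ 12 = $709.14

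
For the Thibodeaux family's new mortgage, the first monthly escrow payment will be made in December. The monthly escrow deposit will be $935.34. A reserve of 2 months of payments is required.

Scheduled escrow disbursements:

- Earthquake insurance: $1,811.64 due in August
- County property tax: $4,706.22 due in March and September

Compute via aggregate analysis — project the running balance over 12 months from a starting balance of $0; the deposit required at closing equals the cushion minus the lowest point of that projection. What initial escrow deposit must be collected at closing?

Cushion = 2 × $935.34 = $1,870.68
Trial balance (start $0, +$935.34 each month, − disbursements):
  Dec: +$935.34 → $935.34
  Jan: +$935.34 → $1,870.68
  Feb: +$935.34 → $2,806.02
  Mar: +$935.34 − $4,706.22 → -$964.86
  Apr: +$935.34 → -$29.52
  May: +$935.34 → $905.82
  Jun: +$935.34 → $1,841.16
  Jul: +$935.34 → $2,776.50
  Aug: +$935.34 − $1,811.64 → $1,900.20
  Sep: +$935.34 − $4,706.22 → -$1,870.68
  Oct: +$935.34 → -$935.34
  Nov: +$935.34 → $0.00
Lowest trial balance = -$1,870.68 (Sep)
Initial deposit = cushion − low point = $1,870.68 − (-$1,870.68) = $3,741.36

$3,741.36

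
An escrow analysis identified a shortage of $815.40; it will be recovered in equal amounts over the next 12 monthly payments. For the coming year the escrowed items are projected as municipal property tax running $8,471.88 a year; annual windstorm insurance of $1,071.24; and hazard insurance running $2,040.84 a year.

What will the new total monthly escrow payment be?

Municipal property tax = $8,471.88 per year
Windstorm insurance = $1,071.24 per year
Hazard insurance = $2,040.84 per year
Annual escrow total = $11,583.96
Per month = $11,583.96 ÷ 12 = $965.33
Shortage per month = $815.40 ÷ 12 = $67.95
New monthly escrow = $965.33 + $67.95 = $1,033.28

$1,033.28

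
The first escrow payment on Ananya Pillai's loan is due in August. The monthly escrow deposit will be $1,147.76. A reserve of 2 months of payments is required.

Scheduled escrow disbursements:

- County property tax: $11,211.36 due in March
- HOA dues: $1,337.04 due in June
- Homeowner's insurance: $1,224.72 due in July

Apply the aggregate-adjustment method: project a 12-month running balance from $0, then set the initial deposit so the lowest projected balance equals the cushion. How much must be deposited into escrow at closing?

$4,324.80

Cushion = 2 × $1,147.76 = $2,295.52
Trial balance (start $0, +$1,147.76 each month, − disbursements):
  Aug: +$1,147.76 → $1,147.76
  Sep: +$1,147.76 → $2,295.52
  Oct: +$1,147.76 → $3,443.28
  Nov: +$1,147.76 → $4,591.04
  Dec: +$1,147.76 → $5,738.80
  Jan: +$1,147.76 → $6,886.56
  Feb: +$1,147.76 → $8,034.32
  Mar: +$1,147.76 − $11,211.36 → -$2,029.28
  Apr: +$1,147.76 → -$881.52
  May: +$1,147.76 → $266.24
  Jun: +$1,147.76 − $1,337.04 → $76.96
  Jul: +$1,147.76 − $1,224.72 → $0.00
Lowest trial balance = -$2,029.28 (Mar)
Initial deposit = cushion − low point = $2,295.52 − (-$2,029.28) = $4,324.80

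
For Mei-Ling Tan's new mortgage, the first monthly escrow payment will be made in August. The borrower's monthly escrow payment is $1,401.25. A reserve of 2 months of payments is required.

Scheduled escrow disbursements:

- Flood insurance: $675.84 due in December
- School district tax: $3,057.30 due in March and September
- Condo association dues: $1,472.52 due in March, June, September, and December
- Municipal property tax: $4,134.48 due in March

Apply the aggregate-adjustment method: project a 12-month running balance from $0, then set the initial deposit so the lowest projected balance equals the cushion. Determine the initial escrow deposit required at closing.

Cushion = 2 × $1,401.25 = $2,802.50
Trial balance (start $0, +$1,401.25 each month, − disbursements):
  Aug: +$1,401.25 → $1,401.25
  Sep: +$1,401.25 − $4,529.82 → -$1,727.32
  Oct: +$1,401.25 → -$326.07
  Nov: +$1,401.25 → $1,075.18
  Dec: +$1,401.25 − $2,148.36 → $328.07
  Jan: +$1,401.25 → $1,729.32
  Feb: +$1,401.25 → $3,130.57
  Mar: +$1,401.25 − $8,664.30 → -$4,132.48
  Apr: +$1,401.25 → -$2,731.23
  May: +$1,401.25 → -$1,329.98
  Jun: +$1,401.25 − $1,472.52 → -$1,401.25
  Jul: +$1,401.25 → $0.00
Lowest trial balance = -$4,132.48 (Mar)
Initial deposit = cushion − low point = $2,802.50 − (-$4,132.48) = $6,934.98

$6,934.98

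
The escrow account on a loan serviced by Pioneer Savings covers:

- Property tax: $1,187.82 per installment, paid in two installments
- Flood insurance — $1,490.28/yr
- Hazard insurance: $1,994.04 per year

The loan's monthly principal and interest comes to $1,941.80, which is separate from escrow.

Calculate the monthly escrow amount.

Property tax: $1,187.82 × 2 = $2,375.64/yr
Flood insurance: $1,490.28/yr
Hazard insurance: $1,994.04/yr
Total per year = $5,859.96
Monthly escrow = $5,859.96 ÷ 12 = $488.33

$488.33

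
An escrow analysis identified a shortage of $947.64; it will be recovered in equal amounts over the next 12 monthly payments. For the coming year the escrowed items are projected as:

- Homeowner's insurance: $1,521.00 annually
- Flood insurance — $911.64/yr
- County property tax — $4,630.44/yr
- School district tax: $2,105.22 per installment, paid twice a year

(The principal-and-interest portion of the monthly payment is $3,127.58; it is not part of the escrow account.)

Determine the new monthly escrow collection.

$1,018.43

Homeowner's insurance = $1,521.00/yr
Flood insurance = $911.64/yr
County property tax = $4,630.44/yr
School district tax = $2,105.22 × 2 = $4,210.44/yr
Total per year = $1,521.00 + $911.64 + $4,630.44 + $4,210.44 = $11,273.52
Monthly escrow = $11,273.52 ÷ 12 = $939.46
Shortage spread = $947.64 / 12 = $78.97/mo
Adjusted monthly = $939.46 + $78.97 = $1,018.43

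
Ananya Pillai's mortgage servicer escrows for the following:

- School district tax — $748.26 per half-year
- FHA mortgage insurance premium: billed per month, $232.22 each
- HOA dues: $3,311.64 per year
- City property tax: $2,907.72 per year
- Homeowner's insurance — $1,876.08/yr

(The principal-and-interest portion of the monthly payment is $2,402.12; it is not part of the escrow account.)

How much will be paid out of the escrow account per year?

School district tax — $748.26 × 2 = $1,496.52 per year
FHA mortgage insurance premium — $232.22 × 12 = $2,786.64 per year
HOA dues — $3,311.64 per year
City property tax — $2,907.72 per year
Homeowner's insurance — $1,876.08 per year
Combined annual = $1,496.52 + $2,786.64 + $3,311.64 + $2,907.72 + $1,876.08 = $12,378.60

$12,378.60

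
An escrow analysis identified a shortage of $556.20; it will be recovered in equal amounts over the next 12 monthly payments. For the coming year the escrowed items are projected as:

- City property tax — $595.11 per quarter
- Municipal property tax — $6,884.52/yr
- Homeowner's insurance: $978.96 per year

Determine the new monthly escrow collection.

$900.01

City property tax = $595.11 × 4 = $2,380.44 per year
Municipal property tax = $6,884.52 per year
Homeowner's insurance = $978.96 per year
Total per year = $2,380.44 + $6,884.52 + $978.96 = $10,243.92
Base monthly escrow = $10,243.92 ÷ 12 = $853.66
Monthly shortage recovery: $556.20 ÷ 12 = $46.35
Adjusted monthly = $853.66 + $46.35 = $900.01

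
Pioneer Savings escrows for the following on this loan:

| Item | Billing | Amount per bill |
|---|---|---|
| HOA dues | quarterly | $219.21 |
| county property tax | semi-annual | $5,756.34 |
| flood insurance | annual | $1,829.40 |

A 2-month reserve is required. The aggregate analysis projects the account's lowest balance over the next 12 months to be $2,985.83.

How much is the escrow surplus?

$616.01

HOA dues = $219.21 × 4 = $876.84 annually
County property tax = $5,756.34 × 2 = $11,512.68 annually
Flood insurance = $1,829.40 annually
Yearly total = $876.84 + $11,512.68 + $1,829.40 = $14,218.92
Base monthly escrow = $14,218.92 ÷ 12 = $1,184.91
Required reserve = 2 × $1,184.91 = $2,369.82
Surplus = $2,985.83 − $2,369.82 = $616.01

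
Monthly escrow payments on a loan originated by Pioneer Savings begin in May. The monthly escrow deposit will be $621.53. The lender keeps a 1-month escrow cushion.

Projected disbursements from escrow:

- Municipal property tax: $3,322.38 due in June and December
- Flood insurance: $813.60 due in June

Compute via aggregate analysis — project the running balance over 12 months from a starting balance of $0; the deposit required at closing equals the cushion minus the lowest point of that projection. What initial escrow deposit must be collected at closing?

Cushion = 1 × $621.53 = $621.53
Trial balance (start $0, +$621.53 each month, − disbursements):
  May: +$621.53 → $621.53
  Jun: +$621.53 − $4,135.98 → -$2,892.92
  Jul: +$621.53 → -$2,271.39
  Aug: +$621.53 → -$1,649.86
  Sep: +$621.53 → -$1,028.33
  Oct: +$621.53 → -$406.80
  Nov: +$621.53 → $214.73
  Dec: +$621.53 − $3,322.38 → -$2,486.12
  Jan: +$621.53 → -$1,864.59
  Feb: +$621.53 → -$1,243.06
  Mar: +$621.53 → -$621.53
  Apr: +$621.53 → $0.00
Lowest trial balance = -$2,892.92 (Jun)
Initial deposit = cushion − low point = $621.53 − (-$2,892.92) = $3,514.45

$3,514.45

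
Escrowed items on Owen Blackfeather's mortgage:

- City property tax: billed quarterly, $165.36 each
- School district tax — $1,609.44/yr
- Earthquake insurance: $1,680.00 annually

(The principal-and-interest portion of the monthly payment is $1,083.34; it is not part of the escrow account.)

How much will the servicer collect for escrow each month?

$329.24

City property tax = $165.36 × 4 = $661.44 per year
School district tax = $1,609.44 per year
Earthquake insurance = $1,680.00 per year
Annual escrow total = $3,950.88
Monthly = $3,950.88 ÷ 12 = $329.24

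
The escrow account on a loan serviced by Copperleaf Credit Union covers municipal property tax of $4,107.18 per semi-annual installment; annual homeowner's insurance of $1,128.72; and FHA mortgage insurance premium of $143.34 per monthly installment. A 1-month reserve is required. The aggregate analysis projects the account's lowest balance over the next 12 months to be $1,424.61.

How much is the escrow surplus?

$502.68

Municipal property tax: $4,107.18 × 2 = $8,214.36/yr
Homeowner's insurance: $1,128.72/yr
FHA mortgage insurance premium: $143.34 × 12 = $1,720.08/yr
Yearly total = $8,214.36 + $1,128.72 + $1,720.08 = $11,063.16
Base monthly escrow = $11,063.16 / 12 = $921.93
Required reserve = 1 × $921.93 = $921.93
Surplus = $1,424.61 − $921.93 = $502.68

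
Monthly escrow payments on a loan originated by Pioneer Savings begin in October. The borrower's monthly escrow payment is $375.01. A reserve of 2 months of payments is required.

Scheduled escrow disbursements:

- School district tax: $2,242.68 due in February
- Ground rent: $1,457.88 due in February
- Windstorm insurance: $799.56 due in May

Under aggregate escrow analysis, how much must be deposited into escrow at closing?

Cushion = 2 × $375.01 = $750.02
Trial balance (start $0, +$375.01 each month, − disbursements):
  Oct: +$375.01 → $375.01
  Nov: +$375.01 → $750.02
  Dec: +$375.01 → $1,125.03
  Jan: +$375.01 → $1,500.04
  Feb: +$375.01 − $3,700.56 → -$1,825.51
  Mar: +$375.01 → -$1,450.50
  Apr: +$375.01 → -$1,075.49
  May: +$375.01 − $799.56 → -$1,500.04
  Jun: +$375.01 → -$1,125.03
  Jul: +$375.01 → -$750.02
  Aug: +$375.01 → -$375.01
  Sep: +$375.01 → $0.00
Lowest trial balance = -$1,825.51 (Feb)
Initial deposit = cushion − low point = $750.02 − (-$1,825.51) = $2,575.53

$2,575.53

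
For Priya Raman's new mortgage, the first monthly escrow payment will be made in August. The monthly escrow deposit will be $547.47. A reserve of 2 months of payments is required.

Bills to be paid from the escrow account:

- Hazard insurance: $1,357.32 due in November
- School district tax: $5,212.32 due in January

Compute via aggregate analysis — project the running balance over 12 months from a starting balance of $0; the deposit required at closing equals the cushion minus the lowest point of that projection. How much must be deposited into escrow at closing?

Cushion = 2 × $547.47 = $1,094.94
Trial balance (start $0, +$547.47 each month, − disbursements):
  Aug: +$547.47 → $547.47
  Sep: +$547.47 → $1,094.94
  Oct: +$547.47 → $1,642.41
  Nov: +$547.47 − $1,357.32 → $832.56
  Dec: +$547.47 → $1,380.03
  Jan: +$547.47 − $5,212.32 → -$3,284.82
  Feb: +$547.47 → -$2,737.35
  Mar: +$547.47 → -$2,189.88
  Apr: +$547.47 → -$1,642.41
  May: +$547.47 → -$1,094.94
  Jun: +$547.47 → -$547.47
  Jul: +$547.47 → $0.00
Lowest trial balance = -$3,284.82 (Jan)
Initial deposit = cushion − low point = $1,094.94 − (-$3,284.82) = $4,379.76

$4,379.76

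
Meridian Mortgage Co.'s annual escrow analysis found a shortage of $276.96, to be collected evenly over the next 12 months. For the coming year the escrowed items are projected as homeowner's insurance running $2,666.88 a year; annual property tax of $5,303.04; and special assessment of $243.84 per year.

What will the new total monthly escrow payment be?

$707.56

Homeowner's insurance — $2,666.88/yr
Property tax — $5,303.04/yr
Special assessment — $243.84/yr
Combined annual = $8,213.76
Per month = $8,213.76 / 12 = $684.48
Shortage per month = $276.96 / 12 = $23.08
Adjusted monthly = $684.48 + $23.08 = $707.56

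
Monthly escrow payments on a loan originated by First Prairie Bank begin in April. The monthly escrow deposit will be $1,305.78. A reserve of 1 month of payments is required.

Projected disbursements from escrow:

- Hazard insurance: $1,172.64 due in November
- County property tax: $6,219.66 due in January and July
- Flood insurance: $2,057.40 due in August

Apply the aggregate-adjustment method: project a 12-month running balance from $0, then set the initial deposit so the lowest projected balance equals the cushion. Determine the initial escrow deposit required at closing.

$3,917.34

Cushion = 1 × $1,305.78 = $1,305.78
Trial balance (start $0, +$1,305.78 each month, − disbursements):
  Apr: +$1,305.78 → $1,305.78
  May: +$1,305.78 → $2,611.56
  Jun: +$1,305.78 → $3,917.34
  Jul: +$1,305.78 − $6,219.66 → -$996.54
  Aug: +$1,305.78 − $2,057.40 → -$1,748.16
  Sep: +$1,305.78 → -$442.38
  Oct: +$1,305.78 → $863.40
  Nov: +$1,305.78 − $1,172.64 → $996.54
  Dec: +$1,305.78 → $2,302.32
  Jan: +$1,305.78 − $6,219.66 → -$2,611.56
  Feb: +$1,305.78 → -$1,305.78
  Mar: +$1,305.78 → $0.00
Lowest trial balance = -$2,611.56 (Jan)
Initial deposit = cushion − low point = $1,305.78 − (-$2,611.56) = $3,917.34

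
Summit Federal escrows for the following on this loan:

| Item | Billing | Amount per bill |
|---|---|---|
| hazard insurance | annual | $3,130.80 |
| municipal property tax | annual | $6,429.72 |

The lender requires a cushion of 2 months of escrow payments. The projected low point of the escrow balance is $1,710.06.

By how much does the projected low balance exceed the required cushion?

$116.64

Hazard insurance — $3,130.80 per year
Municipal property tax — $6,429.72 per year
Total annual escrow = $9,560.52
Base monthly escrow = $9,560.52 ÷ 12 = $796.71
Required cushion = 2 × $796.71 = $1,593.42
Excess over cushion: $1,710.06 − $1,593.42 = $116.64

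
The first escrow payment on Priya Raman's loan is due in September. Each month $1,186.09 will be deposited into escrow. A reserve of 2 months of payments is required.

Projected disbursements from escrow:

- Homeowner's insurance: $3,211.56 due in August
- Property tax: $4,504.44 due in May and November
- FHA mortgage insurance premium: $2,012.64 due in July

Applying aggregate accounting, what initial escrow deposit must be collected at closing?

$3,318.35

Cushion = 2 × $1,186.09 = $2,372.18
Trial balance (start $0, +$1,186.09 each month, − disbursements):
  Sep: +$1,186.09 → $1,186.09
  Oct: +$1,186.09 → $2,372.18
  Nov: +$1,186.09 − $4,504.44 → -$946.17
  Dec: +$1,186.09 → $239.92
  Jan: +$1,186.09 → $1,426.01
  Feb: +$1,186.09 → $2,612.10
  Mar: +$1,186.09 → $3,798.19
  Apr: +$1,186.09 → $4,984.28
  May: +$1,186.09 − $4,504.44 → $1,665.93
  Jun: +$1,186.09 → $2,852.02
  Jul: +$1,186.09 − $2,012.64 → $2,025.47
  Aug: +$1,186.09 − $3,211.56 → $0.00
Lowest trial balance = -$946.17 (Nov)
Initial deposit = cushion − low point = $2,372.18 − (-$946.17) = $3,318.35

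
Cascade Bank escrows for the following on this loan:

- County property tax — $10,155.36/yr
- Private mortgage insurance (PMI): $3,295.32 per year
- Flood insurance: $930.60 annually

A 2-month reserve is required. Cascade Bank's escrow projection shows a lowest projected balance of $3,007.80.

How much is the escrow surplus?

$610.92

County property tax: $10,155.36/yr
Private mortgage insurance (PMI): $3,295.32/yr
Flood insurance: $930.60/yr
Combined annual = $14,381.28
Monthly escrow = $14,381.28 / 12 = $1,198.44
Required reserve = 2 × $1,198.44 = $2,396.88
Excess over cushion: $3,007.80 − $2,396.88 = $610.92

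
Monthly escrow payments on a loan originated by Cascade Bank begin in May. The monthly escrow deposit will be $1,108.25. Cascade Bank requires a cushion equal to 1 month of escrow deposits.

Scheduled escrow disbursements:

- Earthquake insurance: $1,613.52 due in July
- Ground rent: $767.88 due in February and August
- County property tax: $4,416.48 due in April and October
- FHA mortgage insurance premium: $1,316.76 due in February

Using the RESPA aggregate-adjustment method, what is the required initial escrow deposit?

$1,256.63

Cushion = 1 × $1,108.25 = $1,108.25
Trial balance (start $0, +$1,108.25 each month, − disbursements):
  May: +$1,108.25 → $1,108.25
  Jun: +$1,108.25 → $2,216.50
  Jul: +$1,108.25 − $1,613.52 → $1,711.23
  Aug: +$1,108.25 − $767.88 → $2,051.60
  Sep: +$1,108.25 → $3,159.85
  Oct: +$1,108.25 − $4,416.48 → -$148.38
  Nov: +$1,108.25 → $959.87
  Dec: +$1,108.25 → $2,068.12
  Jan: +$1,108.25 → $3,176.37
  Feb: +$1,108.25 − $2,084.64 → $2,199.98
  Mar: +$1,108.25 → $3,308.23
  Apr: +$1,108.25 − $4,416.48 → $0.00
Lowest trial balance = -$148.38 (Oct)
Initial deposit = cushion − low point = $1,108.25 − (-$148.38) = $1,256.63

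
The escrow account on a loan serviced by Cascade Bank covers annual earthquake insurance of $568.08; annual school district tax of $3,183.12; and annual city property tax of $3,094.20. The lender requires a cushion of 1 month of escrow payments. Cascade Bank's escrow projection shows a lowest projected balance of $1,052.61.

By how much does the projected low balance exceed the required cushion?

Earthquake insurance: $568.08
School district tax: $3,183.12
City property tax: $3,094.20
Annual escrow total = $568.08 + $3,183.12 + $3,094.20 = $6,845.40
Monthly = $6,845.40 ÷ 12 = $570.45
Cushion = 1 × $570.45 = $570.45
Excess over cushion: $1,052.61 − $570.45 = $482.16

$482.16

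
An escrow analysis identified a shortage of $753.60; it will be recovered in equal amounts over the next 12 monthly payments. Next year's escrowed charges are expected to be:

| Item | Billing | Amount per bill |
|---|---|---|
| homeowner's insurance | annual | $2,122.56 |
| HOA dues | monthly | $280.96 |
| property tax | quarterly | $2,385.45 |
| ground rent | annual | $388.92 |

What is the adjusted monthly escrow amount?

$1,348.20

Homeowner's insurance — $2,122.56
HOA dues — $280.96 × 12 = $3,371.52
Property tax — $2,385.45 × 4 = $9,541.80
Ground rent — $388.92
Total per year = $2,122.56 + $3,371.52 + $9,541.80 + $388.92 = $15,424.80
Monthly escrow = $15,424.80 / 12 = $1,285.40
Shortage per month = $753.60 / 12 = $62.80
Adjusted monthly = $1,285.40 + $62.80 = $1,348.20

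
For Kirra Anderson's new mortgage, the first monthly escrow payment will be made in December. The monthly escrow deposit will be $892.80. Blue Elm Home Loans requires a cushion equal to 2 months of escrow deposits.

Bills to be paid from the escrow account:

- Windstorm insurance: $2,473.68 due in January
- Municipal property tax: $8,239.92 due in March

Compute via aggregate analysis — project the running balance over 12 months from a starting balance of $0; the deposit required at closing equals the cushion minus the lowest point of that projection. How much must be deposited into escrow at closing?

Cushion = 2 × $892.80 = $1,785.60
Trial balance (start $0, +$892.80 each month, − disbursements):
  Dec: +$892.80 → $892.80
  Jan: +$892.80 − $2,473.68 → -$688.08
  Feb: +$892.80 → $204.72
  Mar: +$892.80 − $8,239.92 → -$7,142.40
  Apr: +$892.80 → -$6,249.60
  May: +$892.80 → -$5,356.80
  Jun: +$892.80 → -$4,464.00
  Jul: +$892.80 → -$3,571.20
  Aug: +$892.80 → -$2,678.40
  Sep: +$892.80 → -$1,785.60
  Oct: +$892.80 → -$892.80
  Nov: +$892.80 → $0.00
Lowest trial balance = -$7,142.40 (Mar)
Initial deposit = cushion − low point = $1,785.60 − (-$7,142.40) = $8,928.00

$8,928.00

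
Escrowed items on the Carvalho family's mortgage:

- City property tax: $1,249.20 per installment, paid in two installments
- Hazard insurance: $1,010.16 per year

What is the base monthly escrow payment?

$292.38

City property tax: $1,249.20 × 2 = $2,498.40 annually
Hazard insurance: $1,010.16 annually
Total annual escrow = $2,498.40 + $1,010.16 = $3,508.56
Monthly escrow = $3,508.56 / 12 = $292.38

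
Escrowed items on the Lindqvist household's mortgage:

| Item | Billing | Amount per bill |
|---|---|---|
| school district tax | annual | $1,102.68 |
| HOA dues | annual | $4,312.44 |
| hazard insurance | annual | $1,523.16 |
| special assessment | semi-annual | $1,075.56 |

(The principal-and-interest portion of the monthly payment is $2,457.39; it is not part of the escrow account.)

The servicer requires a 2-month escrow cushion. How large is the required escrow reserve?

$1,514.90

School district tax: $1,102.68/yr
HOA dues: $4,312.44/yr
Hazard insurance: $1,523.16/yr
Special assessment: $1,075.56 × 2 = $2,151.12/yr
Total per year = $9,089.40
Base monthly escrow = $9,089.40 ÷ 12 = $757.45
Required cushion = 2 × $757.45 = $1,514.90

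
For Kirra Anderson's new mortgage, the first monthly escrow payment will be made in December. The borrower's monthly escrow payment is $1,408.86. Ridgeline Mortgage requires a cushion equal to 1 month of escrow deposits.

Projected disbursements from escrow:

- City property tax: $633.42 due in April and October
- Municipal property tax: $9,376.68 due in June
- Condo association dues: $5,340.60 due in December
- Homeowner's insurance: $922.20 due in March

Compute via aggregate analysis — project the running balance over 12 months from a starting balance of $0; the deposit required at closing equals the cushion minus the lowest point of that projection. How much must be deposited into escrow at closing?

$7,819.74

Cushion = 1 × $1,408.86 = $1,408.86
Trial balance (start $0, +$1,408.86 each month, − disbursements):
  Dec: +$1,408.86 − $5,340.60 → -$3,931.74
  Jan: +$1,408.86 → -$2,522.88
  Feb: +$1,408.86 → -$1,114.02
  Mar: +$1,408.86 − $922.20 → -$627.36
  Apr: +$1,408.86 − $633.42 → $148.08
  May: +$1,408.86 → $1,556.94
  Jun: +$1,408.86 − $9,376.68 → -$6,410.88
  Jul: +$1,408.86 → -$5,002.02
  Aug: +$1,408.86 → -$3,593.16
  Sep: +$1,408.86 → -$2,184.30
  Oct: +$1,408.86 − $633.42 → -$1,408.86
  Nov: +$1,408.86 → $0.00
Lowest trial balance = -$6,410.88 (Jun)
Initial deposit = cushion − low point = $1,408.86 − (-$6,410.88) = $7,819.74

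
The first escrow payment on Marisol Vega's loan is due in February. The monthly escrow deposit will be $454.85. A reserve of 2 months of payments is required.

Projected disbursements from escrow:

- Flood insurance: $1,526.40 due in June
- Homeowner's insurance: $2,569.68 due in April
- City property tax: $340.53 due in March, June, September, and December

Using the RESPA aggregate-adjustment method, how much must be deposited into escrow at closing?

Cushion = 2 × $454.85 = $909.70
Trial balance (start $0, +$454.85 each month, − disbursements):
  Feb: +$454.85 → $454.85
  Mar: +$454.85 − $340.53 → $569.17
  Apr: +$454.85 − $2,569.68 → -$1,545.66
  May: +$454.85 → -$1,090.81
  Jun: +$454.85 − $1,866.93 → -$2,502.89
  Jul: +$454.85 → -$2,048.04
  Aug: +$454.85 → -$1,593.19
  Sep: +$454.85 − $340.53 → -$1,478.87
  Oct: +$454.85 → -$1,024.02
  Nov: +$454.85 → -$569.17
  Dec: +$454.85 − $340.53 → -$454.85
  Jan: +$454.85 → $0.00
Lowest trial balance = -$2,502.89 (Jun)
Initial deposit = cushion − low point = $909.70 − (-$2,502.89) = $3,412.59

$3,412.59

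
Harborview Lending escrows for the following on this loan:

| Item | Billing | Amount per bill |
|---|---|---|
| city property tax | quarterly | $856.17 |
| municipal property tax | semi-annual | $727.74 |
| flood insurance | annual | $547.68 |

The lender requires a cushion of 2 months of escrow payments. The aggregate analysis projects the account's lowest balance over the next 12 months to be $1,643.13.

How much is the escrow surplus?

City property tax: $856.17 × 4 = $3,424.68 per year
Municipal property tax: $727.74 × 2 = $1,455.48 per year
Flood insurance: $547.68 per year
Total per year = $5,427.84
Monthly = $5,427.84 / 12 = $452.32
Required cushion = 2 × $452.32 = $904.64
Surplus = $1,643.13 − $904.64 = $738.49

$738.49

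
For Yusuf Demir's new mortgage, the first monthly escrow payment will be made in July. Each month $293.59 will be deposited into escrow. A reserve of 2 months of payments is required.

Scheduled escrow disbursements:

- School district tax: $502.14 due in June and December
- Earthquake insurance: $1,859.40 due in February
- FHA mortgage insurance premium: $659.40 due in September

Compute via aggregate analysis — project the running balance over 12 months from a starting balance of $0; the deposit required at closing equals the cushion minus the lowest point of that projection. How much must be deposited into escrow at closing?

$1,259.40

Cushion = 2 × $293.59 = $587.18
Trial balance (start $0, +$293.59 each month, − disbursements):
  Jul: +$293.59 → $293.59
  Aug: +$293.59 → $587.18
  Sep: +$293.59 − $659.40 → $221.37
  Oct: +$293.59 → $514.96
  Nov: +$293.59 → $808.55
  Dec: +$293.59 − $502.14 → $600.00
  Jan: +$293.59 → $893.59
  Feb: +$293.59 − $1,859.40 → -$672.22
  Mar: +$293.59 → -$378.63
  Apr: +$293.59 → -$85.04
  May: +$293.59 → $208.55
  Jun: +$293.59 − $502.14 → $0.00
Lowest trial balance = -$672.22 (Feb)
Initial deposit = cushion − low point = $587.18 − (-$672.22) = $1,259.40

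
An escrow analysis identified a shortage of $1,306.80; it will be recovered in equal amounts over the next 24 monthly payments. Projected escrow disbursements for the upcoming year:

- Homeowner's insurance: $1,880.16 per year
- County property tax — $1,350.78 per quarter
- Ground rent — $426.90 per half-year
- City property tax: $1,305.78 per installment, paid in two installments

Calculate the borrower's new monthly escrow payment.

$950.17

Homeowner's insurance = $1,880.16/yr
County property tax = $1,350.78 × 4 = $5,403.12/yr
Ground rent = $426.90 × 2 = $853.80/yr
City property tax = $1,305.78 × 2 = $2,611.56/yr
Total annual escrow = $1,880.16 + $5,403.12 + $853.80 + $2,611.56 = $10,748.64
Base monthly escrow = $10,748.64 ÷ 12 = $895.72
Shortage spread = $1,306.80 ÷ 24 = $54.45/mo
Adjusted monthly = $895.72 + $54.45 = $950.17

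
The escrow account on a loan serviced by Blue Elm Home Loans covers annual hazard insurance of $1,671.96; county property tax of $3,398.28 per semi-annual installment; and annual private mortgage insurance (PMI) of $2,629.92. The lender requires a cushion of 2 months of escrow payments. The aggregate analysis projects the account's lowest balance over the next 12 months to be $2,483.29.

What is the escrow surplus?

$633.55

Hazard insurance = $1,671.96/yr
County property tax = $3,398.28 × 2 = $6,796.56/yr
Private mortgage insurance (PMI) = $2,629.92/yr
Yearly total = $1,671.96 + $6,796.56 + $2,629.92 = $11,098.44
Monthly escrow = $11,098.44 / 12 = $924.87
Required cushion = 2 × $924.87 = $1,849.74
Surplus = $2,483.29 − $1,849.74 = $633.55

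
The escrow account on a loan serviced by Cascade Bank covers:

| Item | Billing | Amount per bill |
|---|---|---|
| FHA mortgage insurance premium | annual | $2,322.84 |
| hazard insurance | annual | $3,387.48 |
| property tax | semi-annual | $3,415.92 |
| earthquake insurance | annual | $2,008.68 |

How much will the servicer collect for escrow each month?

$1,212.57

FHA mortgage insurance premium = $2,322.84/yr
Hazard insurance = $3,387.48/yr
Property tax = $3,415.92 × 2 = $6,831.84/yr
Earthquake insurance = $2,008.68/yr
Combined annual = $2,322.84 + $3,387.48 + $6,831.84 + $2,008.68 = $14,550.84
Monthly = $14,550.84 / 12 = $1,212.57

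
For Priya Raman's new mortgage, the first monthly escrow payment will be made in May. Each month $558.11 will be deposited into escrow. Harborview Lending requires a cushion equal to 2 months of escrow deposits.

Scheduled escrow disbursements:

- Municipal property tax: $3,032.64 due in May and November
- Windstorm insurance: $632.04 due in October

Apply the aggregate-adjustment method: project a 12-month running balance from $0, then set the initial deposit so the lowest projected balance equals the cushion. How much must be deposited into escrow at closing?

$3,906.77

Cushion = 2 × $558.11 = $1,116.22
Trial balance (start $0, +$558.11 each month, − disbursements):
  May: +$558.11 − $3,032.64 → -$2,474.53
  Jun: +$558.11 → -$1,916.42
  Jul: +$558.11 → -$1,358.31
  Aug: +$558.11 → -$800.20
  Sep: +$558.11 → -$242.09
  Oct: +$558.11 − $632.04 → -$316.02
  Nov: +$558.11 − $3,032.64 → -$2,790.55
  Dec: +$558.11 → -$2,232.44
  Jan: +$558.11 → -$1,674.33
  Feb: +$558.11 → -$1,116.22
  Mar: +$558.11 → -$558.11
  Apr: +$558.11 → $0.00
Lowest trial balance = -$2,790.55 (Nov)
Initial deposit = cushion − low point = $1,116.22 − (-$2,790.55) = $3,906.77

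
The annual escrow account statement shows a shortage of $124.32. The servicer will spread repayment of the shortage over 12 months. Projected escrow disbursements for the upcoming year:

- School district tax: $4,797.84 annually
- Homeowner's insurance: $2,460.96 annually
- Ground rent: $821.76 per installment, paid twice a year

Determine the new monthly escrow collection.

$752.22

School district tax = $4,797.84 per year
Homeowner's insurance = $2,460.96 per year
Ground rent = $821.76 × 2 = $1,643.52 per year
Yearly total = $8,902.32
Base monthly escrow = $8,902.32 ÷ 12 = $741.86
Monthly shortage recovery: $124.32 / 12 = $10.36
New monthly escrow = $741.86 + $10.36 = $752.22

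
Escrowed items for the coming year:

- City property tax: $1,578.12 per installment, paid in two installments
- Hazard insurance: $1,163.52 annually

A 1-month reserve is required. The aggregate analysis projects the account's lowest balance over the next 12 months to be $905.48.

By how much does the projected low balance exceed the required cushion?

$545.50

City property tax: $1,578.12 × 2 = $3,156.24 annually
Hazard insurance: $1,163.52 annually
Total annual escrow = $3,156.24 + $1,163.52 = $4,319.76
Monthly = $4,319.76 / 12 = $359.98
Required reserve = 1 × $359.98 = $359.98
Surplus = $905.48 − $359.98 = $545.50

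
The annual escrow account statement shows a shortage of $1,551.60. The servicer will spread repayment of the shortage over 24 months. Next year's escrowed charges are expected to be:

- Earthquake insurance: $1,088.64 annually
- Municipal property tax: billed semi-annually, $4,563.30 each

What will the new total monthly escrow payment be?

Earthquake insurance = $1,088.64/yr
Municipal property tax = $4,563.30 × 2 = $9,126.60/yr
Total annual escrow = $10,215.24
Monthly = $10,215.24 ÷ 12 = $851.27
Shortage per month = $1,551.60 ÷ 24 = $64.65
New monthly escrow = $851.27 + $64.65 = $915.92

$915.92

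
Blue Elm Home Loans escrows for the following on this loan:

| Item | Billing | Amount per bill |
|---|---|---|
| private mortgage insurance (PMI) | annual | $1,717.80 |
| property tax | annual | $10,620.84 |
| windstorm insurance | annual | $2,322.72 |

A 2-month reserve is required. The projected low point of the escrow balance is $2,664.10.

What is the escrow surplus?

Private mortgage insurance (PMI) — $1,717.80 per year
Property tax — $10,620.84 per year
Windstorm insurance — $2,322.72 per year
Yearly total = $1,717.80 + $10,620.84 + $2,322.72 = $14,661.36
Per month = $14,661.36 ÷ 12 = $1,221.78
Required cushion = 2 × $1,221.78 = $2,443.56
Excess over cushion: $2,664.10 − $2,443.56 = $220.54

$220.54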